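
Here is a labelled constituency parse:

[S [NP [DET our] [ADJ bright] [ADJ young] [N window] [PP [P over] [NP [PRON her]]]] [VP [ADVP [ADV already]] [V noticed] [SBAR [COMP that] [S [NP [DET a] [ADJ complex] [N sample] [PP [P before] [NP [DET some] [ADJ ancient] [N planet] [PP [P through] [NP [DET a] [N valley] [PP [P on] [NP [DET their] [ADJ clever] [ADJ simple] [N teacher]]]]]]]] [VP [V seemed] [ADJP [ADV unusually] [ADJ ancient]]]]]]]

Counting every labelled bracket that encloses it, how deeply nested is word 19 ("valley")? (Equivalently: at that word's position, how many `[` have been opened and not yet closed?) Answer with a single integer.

10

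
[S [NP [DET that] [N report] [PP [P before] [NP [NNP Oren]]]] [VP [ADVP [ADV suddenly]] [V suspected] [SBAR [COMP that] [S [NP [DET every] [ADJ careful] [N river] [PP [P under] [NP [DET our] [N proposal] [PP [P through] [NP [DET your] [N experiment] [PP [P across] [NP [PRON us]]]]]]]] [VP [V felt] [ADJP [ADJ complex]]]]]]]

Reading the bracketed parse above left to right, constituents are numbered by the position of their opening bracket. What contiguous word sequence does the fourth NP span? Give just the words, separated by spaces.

our proposal through your experiment across us

In left-to-right order the NP constituents are "that report before Oren"; "Oren"; "every careful river under our proposal through your experiment across us"; "our proposal through your experiment across us"; "your experiment across us"; "us". Number 4 is "our proposal through your experiment across us".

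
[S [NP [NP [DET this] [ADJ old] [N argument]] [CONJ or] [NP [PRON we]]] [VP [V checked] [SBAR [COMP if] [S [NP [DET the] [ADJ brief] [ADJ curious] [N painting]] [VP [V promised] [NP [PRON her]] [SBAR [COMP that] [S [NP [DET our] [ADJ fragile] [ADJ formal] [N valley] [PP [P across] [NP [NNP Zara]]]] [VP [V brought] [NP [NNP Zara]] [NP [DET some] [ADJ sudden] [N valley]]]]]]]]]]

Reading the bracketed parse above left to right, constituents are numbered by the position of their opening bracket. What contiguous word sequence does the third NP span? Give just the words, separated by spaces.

In left-to-right order the NP constituents are "this old argument or we"; "this old argument"; "we"; "the brief curious painting"; "her"; "our fragile formal valley across Zara"; "Zara"; "Zara"; "some sudden valley". Number 3 is "we".

we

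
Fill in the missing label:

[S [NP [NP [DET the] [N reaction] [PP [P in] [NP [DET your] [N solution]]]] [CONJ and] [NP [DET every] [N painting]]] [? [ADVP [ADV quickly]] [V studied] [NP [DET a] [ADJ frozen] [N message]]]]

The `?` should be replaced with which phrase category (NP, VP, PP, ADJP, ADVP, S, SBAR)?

VP

The `?` node immediately contains: ADVP, V 'studied', NP. That is the internal structure of a verb phrase, so the label is VP.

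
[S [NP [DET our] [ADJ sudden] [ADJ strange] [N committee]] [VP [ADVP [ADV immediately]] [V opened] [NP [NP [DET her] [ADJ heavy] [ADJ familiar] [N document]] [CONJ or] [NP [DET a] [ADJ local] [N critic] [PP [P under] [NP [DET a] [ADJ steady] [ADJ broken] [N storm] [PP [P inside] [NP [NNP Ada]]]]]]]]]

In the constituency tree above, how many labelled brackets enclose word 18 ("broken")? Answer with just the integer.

Counting open brackets not yet closed at "broken": [S [VP [NP [NP [PP [NP [ADJ = 7.

7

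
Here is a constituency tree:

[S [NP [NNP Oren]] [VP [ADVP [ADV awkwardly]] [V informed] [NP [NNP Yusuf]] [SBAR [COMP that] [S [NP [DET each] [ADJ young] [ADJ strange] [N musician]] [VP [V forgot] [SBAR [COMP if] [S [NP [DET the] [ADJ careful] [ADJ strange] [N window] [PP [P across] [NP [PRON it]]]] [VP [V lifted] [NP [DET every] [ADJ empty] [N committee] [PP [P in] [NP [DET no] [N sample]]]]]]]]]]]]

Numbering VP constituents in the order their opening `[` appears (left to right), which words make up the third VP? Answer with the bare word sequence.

Opening `[VP` markers occur at word positions 2, 10, 18; the third of these opens the constituent [VP lifted every empty committee in no sample].

lifted every empty committee in no sample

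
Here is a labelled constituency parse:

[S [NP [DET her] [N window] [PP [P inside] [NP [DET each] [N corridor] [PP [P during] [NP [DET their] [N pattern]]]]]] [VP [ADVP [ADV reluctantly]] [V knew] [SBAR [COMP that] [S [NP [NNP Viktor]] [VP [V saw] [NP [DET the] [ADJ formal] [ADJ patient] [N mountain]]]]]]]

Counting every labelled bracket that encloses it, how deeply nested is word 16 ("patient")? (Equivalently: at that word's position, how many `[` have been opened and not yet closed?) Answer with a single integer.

Path from the root down to the word: S → VP → SBAR → S → VP → NP → ADJ. That is 7 enclosing brackets.

7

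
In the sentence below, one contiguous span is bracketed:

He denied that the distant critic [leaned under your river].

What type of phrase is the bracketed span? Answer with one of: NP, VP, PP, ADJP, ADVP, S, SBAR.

The span is built around the verb "leaned" — a verb phrase (VP).

VP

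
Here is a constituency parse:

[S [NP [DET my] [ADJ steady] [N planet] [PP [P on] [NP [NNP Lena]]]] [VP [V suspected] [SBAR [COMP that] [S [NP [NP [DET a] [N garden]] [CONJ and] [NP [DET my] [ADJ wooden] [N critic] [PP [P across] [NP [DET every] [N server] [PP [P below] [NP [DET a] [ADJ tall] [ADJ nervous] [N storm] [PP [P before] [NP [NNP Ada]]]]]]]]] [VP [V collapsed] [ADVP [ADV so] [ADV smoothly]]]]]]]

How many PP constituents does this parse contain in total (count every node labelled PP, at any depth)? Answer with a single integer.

4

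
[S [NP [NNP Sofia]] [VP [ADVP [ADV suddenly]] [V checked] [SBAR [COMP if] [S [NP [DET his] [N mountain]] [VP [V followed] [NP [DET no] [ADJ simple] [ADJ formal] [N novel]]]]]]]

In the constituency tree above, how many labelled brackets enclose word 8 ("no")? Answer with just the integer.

7

Counting open brackets not yet closed at "no": [S [VP [SBAR [S [VP [NP [DET = 7.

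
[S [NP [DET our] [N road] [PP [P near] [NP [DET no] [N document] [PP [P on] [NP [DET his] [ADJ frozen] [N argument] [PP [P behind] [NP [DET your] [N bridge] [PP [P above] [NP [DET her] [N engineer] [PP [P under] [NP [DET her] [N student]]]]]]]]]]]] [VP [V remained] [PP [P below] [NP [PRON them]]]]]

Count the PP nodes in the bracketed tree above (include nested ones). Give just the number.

Listing each PP by its span: [PP near no document on his frozen argument behind your bridge above her engineer under her student]; [PP on his frozen argument behind your bridge above her engineer under her student]; [PP behind your bridge above her engineer under her student]; [PP above her engineer under her student]; [PP under her student]; [PP below them] — that makes 6.

6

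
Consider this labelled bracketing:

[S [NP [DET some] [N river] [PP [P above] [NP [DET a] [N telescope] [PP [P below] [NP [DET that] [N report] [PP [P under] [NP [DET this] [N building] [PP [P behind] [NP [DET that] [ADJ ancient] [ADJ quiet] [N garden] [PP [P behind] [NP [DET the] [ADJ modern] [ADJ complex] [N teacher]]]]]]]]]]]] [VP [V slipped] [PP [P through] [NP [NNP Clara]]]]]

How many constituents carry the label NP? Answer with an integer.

7

Scanning left to right, an opening `[NP` appears at word positions 1, 4, 7, 10, 13, 18, 24 — 7 in total.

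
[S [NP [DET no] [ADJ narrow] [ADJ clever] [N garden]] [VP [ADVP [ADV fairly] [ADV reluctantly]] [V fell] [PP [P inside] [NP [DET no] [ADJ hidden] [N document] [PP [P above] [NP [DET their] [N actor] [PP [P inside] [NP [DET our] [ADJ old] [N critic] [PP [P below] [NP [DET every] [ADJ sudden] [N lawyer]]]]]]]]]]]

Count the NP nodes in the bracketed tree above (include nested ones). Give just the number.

Scanning left to right, an opening `[NP` appears at word positions 1, 9, 13, 16, 20 — 5 in total.

5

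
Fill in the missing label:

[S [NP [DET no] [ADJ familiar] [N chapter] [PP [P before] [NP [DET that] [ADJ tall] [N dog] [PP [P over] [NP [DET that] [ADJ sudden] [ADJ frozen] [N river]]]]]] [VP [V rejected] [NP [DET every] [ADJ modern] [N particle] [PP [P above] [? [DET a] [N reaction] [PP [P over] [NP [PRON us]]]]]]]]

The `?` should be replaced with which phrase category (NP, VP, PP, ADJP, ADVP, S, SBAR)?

NP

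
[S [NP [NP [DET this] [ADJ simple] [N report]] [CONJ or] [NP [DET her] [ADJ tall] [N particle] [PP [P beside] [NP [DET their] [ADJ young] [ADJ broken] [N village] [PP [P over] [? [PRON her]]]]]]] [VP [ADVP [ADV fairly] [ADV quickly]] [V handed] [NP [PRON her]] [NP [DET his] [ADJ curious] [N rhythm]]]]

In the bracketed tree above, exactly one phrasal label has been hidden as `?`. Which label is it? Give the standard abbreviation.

A constituent whose immediate children are PRON 'her' is a noun phrase: NP.

NP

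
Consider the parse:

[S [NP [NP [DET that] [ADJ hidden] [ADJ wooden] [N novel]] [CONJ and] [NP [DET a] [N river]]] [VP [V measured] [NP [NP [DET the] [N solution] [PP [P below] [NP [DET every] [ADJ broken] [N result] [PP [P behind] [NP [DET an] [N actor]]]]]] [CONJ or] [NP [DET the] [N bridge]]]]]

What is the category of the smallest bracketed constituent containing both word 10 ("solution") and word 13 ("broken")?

The smallest bracket enclosing both words is [NP the solution below every broken result behind an actor], so the label is NP.

NP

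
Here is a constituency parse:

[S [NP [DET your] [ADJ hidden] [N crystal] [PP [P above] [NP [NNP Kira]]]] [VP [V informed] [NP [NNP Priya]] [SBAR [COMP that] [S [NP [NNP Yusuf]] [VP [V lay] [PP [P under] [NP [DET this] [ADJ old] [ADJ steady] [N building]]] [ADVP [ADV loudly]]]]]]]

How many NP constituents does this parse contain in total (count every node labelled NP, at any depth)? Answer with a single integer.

The NP constituents are: [NP your hidden crystal above Kira]; [NP Kira]; [NP Priya]; [NP Yusuf]; [NP this old steady building]. Total: 5.

5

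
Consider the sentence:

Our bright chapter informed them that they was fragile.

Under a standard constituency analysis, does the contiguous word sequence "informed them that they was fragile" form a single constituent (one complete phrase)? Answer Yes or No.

Yes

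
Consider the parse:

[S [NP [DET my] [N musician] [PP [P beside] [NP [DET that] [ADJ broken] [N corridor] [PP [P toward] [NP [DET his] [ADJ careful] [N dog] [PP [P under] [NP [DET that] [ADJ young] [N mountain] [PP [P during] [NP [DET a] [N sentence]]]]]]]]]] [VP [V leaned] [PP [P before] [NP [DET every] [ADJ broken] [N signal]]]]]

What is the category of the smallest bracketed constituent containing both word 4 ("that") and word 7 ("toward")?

The smallest bracket enclosing both words is [NP that broken corridor toward his careful dog under that young mountain during a sentence], so the label is NP.

NP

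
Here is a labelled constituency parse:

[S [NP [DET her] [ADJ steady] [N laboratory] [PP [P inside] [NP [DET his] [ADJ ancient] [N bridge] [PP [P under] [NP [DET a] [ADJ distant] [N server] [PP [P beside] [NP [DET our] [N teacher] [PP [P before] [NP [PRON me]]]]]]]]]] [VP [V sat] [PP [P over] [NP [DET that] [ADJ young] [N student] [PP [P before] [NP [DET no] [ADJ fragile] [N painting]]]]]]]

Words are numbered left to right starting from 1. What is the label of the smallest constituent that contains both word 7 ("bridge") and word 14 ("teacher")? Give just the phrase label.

NP

Both words fall inside [NP his ancient bridge under a distant server beside our teacher before me] (words 5–16), and no smaller constituent contains them both. Label: NP.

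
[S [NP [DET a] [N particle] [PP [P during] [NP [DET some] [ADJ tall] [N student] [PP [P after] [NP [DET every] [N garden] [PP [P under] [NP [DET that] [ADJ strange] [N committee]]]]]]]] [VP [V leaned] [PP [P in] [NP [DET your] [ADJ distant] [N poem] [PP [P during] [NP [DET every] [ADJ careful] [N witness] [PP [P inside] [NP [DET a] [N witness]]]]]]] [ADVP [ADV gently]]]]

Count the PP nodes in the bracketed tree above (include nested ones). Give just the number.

6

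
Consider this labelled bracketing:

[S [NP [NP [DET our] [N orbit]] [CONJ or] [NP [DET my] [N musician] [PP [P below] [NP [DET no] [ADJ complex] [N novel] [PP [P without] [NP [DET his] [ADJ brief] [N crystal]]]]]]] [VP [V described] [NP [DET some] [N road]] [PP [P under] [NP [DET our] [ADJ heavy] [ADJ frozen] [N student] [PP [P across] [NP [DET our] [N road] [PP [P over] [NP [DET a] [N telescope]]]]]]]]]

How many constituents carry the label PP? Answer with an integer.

The PP constituents are: [PP below no complex novel without his brief crystal]; [PP without his brief crystal]; [PP under our heavy frozen student across our road over a telescope]; [PP across our road over a telescope]; [PP over a telescope]. Total: 5.

5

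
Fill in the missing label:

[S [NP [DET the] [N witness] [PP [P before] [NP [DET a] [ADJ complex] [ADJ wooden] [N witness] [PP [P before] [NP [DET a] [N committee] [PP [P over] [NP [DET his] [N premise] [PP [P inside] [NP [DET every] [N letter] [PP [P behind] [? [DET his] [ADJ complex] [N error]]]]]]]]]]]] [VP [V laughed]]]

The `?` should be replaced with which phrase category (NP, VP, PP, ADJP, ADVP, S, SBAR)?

NP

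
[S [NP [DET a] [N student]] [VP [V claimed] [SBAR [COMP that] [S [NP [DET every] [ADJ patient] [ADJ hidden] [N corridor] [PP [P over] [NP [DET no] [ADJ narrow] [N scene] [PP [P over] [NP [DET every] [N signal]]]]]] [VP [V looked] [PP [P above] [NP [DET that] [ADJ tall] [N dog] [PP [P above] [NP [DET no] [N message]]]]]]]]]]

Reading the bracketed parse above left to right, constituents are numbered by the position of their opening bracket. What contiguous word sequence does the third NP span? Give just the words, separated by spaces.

no narrow scene over every signal

The NP opening brackets appear, in order, over: "a student"; "every patient hidden corridor over no narrow scene over every signal"; "no narrow scene over every signal"; "every signal"; "that tall dog above no message"; "no message". The third one spans "no narrow scene over every signal".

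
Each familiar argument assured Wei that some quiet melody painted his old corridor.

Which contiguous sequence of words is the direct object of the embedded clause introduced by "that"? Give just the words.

his old corridor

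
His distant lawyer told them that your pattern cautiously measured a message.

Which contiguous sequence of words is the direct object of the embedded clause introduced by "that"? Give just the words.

a message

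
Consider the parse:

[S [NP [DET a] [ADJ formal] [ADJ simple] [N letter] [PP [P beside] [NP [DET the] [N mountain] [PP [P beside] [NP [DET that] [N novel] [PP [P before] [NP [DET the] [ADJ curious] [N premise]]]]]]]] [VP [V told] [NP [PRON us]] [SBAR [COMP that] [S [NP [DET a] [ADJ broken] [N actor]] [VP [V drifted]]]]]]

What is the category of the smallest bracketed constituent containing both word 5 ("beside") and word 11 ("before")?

PP

The smallest bracket enclosing both words is [PP beside the mountain beside that novel before the curious premise], so the label is PP.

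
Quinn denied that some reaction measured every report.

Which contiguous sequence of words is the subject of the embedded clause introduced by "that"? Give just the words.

The subject of the embedded clause introduced by "that" is the NP immediately before the verb "measured": "some reaction".

some reaction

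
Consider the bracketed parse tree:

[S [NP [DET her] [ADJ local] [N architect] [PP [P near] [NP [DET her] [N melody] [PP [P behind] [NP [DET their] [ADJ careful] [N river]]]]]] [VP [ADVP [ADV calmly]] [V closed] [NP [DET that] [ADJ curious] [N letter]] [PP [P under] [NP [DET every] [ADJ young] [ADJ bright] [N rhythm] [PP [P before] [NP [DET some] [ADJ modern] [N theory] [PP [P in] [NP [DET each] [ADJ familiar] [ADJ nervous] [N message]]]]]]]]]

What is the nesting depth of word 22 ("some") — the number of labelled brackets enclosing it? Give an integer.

7

The word sits inside DET, which is inside NP, inside PP, inside NP, inside PP, inside VP, inside S — 7 brackets in all.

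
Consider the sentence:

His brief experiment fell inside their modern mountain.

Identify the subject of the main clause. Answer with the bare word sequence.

his brief experiment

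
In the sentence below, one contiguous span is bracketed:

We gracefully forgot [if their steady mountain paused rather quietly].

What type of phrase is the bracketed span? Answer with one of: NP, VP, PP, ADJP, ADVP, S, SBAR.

"if" is the head of the bracketed span, so the span is a subordinate clause: SBAR.

SBAR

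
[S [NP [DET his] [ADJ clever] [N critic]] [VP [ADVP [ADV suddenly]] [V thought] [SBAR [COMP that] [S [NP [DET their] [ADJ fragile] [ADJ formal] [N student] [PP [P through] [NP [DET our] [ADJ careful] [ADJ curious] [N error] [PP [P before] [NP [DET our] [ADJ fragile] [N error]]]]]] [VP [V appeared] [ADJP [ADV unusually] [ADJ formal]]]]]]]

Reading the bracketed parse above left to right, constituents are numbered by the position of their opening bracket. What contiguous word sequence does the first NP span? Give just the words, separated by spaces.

his clever critic

The NP opening brackets appear, in order, over: "his clever critic"; "their fragile formal student through our careful curious error before our fragile error"; "our careful curious error before our fragile error"; "our fragile error". The first one spans "his clever critic".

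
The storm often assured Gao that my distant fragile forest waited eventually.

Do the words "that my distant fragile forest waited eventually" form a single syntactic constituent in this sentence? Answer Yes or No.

Yes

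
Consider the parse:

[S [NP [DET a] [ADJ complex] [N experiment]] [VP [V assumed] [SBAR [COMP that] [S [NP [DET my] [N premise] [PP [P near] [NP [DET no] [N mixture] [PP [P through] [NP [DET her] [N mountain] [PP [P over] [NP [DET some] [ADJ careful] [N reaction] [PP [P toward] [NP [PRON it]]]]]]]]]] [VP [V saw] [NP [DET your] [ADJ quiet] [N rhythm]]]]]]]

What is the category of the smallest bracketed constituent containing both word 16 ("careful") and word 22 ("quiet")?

S

Both words fall inside [S my premise near no mixture through her mountain over some careful reaction toward it saw your quiet rhythm] (words 6–23), and no smaller constituent contains them both. Label: S.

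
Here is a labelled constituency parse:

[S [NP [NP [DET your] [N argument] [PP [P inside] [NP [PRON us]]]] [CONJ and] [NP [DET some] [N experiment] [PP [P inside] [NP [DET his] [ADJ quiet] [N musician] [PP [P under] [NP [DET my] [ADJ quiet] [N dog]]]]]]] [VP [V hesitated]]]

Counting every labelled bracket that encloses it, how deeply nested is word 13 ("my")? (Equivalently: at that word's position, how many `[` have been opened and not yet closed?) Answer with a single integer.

The word sits inside DET, which is inside NP, inside PP, inside NP, inside PP, inside NP, inside NP, inside S — 8 brackets in all.

8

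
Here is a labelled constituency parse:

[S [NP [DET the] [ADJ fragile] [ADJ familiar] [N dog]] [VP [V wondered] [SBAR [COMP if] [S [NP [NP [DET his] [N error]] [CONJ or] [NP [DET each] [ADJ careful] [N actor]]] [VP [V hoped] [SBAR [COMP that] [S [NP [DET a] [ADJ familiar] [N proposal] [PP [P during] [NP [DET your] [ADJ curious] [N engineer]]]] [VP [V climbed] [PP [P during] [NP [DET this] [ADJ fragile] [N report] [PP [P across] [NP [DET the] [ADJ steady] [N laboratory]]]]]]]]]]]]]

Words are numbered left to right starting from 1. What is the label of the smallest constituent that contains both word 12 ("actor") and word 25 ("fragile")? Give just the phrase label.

Word 12 lies under S → VP → SBAR → S → NP → NP → N; word 25 lies under S → VP → SBAR → S → VP → SBAR → S → VP → PP → NP → ADJ. The lowest shared node is the S.

S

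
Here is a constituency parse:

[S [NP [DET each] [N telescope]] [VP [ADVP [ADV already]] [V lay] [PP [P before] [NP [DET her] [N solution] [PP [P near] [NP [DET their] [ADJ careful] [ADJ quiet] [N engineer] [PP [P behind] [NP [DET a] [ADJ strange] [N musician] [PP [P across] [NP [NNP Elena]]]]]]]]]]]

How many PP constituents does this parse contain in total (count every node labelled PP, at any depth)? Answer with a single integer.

4

Listing each PP by its span: [PP before her solution near their careful quiet engineer behind a strange musician across Elena]; [PP near their careful quiet engineer behind a strange musician across Elena]; [PP behind a strange musician across Elena]; [PP across Elena] — that makes 4.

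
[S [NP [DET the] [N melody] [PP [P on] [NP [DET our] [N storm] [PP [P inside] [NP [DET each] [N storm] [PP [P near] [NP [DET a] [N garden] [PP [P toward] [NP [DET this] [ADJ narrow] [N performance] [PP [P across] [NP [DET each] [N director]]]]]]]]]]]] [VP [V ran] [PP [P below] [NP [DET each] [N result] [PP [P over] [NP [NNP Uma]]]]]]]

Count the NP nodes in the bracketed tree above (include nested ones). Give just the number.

8

Listing each NP by its span: [NP the melody on our storm inside each storm near a garden toward this narrow performance across each director]; [NP our storm inside each storm near a garden toward this narrow performance across each director]; [NP each storm near a garden toward this narrow performance across each director]; [NP a garden toward this narrow performance across each director]; [NP this narrow performance across each director]; [NP each director] … — that makes 8.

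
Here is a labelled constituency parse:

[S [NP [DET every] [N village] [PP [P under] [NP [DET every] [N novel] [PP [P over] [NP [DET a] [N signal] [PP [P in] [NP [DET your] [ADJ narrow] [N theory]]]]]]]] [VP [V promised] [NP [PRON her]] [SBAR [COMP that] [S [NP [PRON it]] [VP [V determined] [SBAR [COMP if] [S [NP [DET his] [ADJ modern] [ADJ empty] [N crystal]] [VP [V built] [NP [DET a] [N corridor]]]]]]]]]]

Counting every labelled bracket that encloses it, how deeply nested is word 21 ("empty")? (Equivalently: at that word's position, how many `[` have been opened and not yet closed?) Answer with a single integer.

The word sits inside ADJ, which is inside NP, inside S, inside SBAR, inside VP, inside S, inside SBAR, inside VP, inside S — 9 brackets in all.

9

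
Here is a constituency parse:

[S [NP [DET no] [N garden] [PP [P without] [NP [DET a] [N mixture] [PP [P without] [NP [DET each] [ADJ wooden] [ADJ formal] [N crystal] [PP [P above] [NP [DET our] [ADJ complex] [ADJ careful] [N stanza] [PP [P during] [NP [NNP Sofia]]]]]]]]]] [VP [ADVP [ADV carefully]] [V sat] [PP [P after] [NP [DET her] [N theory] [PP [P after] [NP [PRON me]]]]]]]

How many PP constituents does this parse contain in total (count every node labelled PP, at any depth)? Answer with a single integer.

6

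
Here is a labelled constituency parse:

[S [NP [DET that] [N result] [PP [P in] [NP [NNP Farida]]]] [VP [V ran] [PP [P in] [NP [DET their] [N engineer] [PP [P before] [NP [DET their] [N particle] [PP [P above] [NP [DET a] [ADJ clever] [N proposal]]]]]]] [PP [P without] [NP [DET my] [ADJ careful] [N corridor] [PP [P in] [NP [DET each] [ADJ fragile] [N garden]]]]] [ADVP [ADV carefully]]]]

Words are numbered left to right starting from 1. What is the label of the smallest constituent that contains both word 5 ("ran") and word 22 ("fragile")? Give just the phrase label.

VP

Word 5 lies under S → VP → V; word 22 lies under S → VP → PP → NP → PP → NP → ADJ. The lowest shared node is the VP.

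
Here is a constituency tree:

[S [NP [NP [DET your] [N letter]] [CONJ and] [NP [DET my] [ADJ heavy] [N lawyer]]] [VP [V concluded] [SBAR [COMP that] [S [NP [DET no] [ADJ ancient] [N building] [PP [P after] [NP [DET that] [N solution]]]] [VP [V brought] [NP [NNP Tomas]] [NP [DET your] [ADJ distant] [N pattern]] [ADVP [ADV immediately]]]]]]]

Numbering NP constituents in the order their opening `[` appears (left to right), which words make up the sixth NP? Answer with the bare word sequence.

Tomas

The NP opening brackets appear, in order, over: "your letter and my heavy lawyer"; "your letter"; "my heavy lawyer"; "no ancient building after that solution"; "that solution"; "Tomas"; "your distant pattern". The sixth one spans "Tomas".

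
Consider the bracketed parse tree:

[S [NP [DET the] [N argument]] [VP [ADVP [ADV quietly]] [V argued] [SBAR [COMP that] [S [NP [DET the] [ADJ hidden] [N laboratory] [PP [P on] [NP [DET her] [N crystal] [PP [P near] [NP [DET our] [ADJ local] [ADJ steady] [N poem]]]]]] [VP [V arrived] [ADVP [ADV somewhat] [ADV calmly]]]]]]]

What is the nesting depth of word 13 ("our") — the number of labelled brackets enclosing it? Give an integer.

10

Path from the root down to the word: S → VP → SBAR → S → NP → PP → NP → PP → NP → DET. That is 10 enclosing brackets.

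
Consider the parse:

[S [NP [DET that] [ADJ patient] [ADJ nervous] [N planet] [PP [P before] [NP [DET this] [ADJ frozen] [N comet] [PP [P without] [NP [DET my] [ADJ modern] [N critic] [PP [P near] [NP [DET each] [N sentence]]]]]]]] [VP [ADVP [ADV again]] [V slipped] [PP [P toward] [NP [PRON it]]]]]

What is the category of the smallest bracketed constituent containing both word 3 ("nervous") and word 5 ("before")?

NP

The smallest bracket enclosing both words is [NP that patient nervous planet before this frozen comet without my modern critic near each sentence], so the label is NP.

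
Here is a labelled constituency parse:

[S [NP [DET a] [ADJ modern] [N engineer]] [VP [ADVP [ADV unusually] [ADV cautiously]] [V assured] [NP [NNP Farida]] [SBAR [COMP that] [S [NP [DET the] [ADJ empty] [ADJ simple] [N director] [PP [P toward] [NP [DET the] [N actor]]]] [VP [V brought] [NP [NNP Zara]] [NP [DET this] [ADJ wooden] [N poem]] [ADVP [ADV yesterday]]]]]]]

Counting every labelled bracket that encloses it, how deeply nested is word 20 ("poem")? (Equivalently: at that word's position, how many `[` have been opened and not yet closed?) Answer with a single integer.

7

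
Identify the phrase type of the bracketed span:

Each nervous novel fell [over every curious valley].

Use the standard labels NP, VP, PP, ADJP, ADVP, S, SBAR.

PP

The span is built around the preposition "over" — a prepositional phrase (PP).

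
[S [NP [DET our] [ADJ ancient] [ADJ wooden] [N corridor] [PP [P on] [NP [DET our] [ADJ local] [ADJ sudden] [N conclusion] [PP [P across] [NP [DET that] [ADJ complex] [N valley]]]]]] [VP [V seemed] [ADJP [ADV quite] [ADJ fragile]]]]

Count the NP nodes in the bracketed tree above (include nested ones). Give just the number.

3

The NP constituents are: [NP our ancient wooden corridor on our local sudden conclusion across that complex valley]; [NP our local sudden conclusion across that complex valley]; [NP that complex valley]. Total: 3.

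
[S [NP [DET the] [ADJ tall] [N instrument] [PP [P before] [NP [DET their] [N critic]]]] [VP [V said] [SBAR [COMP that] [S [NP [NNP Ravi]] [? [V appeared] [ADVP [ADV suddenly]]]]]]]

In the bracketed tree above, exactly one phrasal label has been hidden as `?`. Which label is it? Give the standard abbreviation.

VP

The `?` node immediately contains: V 'appeared', ADVP. That is the internal structure of a verb phrase, so the label is VP.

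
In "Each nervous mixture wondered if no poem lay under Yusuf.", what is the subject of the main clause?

each nervous mixture

The subject of the main clause is the NP immediately before the verb "wondered": "each nervous mixture".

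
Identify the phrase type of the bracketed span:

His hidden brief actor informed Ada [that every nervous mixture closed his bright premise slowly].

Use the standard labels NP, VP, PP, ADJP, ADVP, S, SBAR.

SBAR

The span is built around the complementizer "that" — a subordinate clause (SBAR).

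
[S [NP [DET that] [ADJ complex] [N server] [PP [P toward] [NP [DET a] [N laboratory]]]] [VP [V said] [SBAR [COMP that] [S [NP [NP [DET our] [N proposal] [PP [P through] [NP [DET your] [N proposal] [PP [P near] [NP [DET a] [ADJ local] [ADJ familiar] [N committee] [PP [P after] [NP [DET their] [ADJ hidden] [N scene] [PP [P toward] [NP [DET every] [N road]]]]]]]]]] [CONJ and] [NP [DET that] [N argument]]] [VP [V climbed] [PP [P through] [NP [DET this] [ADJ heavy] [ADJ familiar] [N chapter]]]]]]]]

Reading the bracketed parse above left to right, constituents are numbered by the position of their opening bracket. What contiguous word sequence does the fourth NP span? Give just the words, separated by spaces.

our proposal through your proposal near a local familiar committee after their hidden scene toward every road

The NP opening brackets appear, in order, over: "that complex server toward a laboratory"; "a laboratory"; "our proposal through your proposal near a local familiar committee after their hidden scene toward every road and that argument"; "our proposal through your proposal near a local familiar committee after their hidden scene toward every road"; "your proposal near a local familiar committee after their hidden scene toward every road"; "a local familiar committee after their hidden scene toward every road"; "their hidden scene toward every road"; "every road"; "that argument"; "this heavy familiar chapter". The fourth one spans "our proposal through your proposal near a local familiar committee after their hidden scene toward every road".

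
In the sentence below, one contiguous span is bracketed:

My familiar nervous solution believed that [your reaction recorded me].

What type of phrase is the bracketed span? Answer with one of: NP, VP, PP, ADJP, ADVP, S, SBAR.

The bracketed span "your reaction recorded me" is headed by "recorded", making it a clause (S).

S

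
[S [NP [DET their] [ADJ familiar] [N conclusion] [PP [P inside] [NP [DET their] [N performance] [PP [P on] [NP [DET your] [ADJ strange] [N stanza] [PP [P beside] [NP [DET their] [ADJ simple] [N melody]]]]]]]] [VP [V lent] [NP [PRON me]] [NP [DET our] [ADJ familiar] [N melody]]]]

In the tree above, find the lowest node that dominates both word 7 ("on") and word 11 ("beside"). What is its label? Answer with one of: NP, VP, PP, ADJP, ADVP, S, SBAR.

PP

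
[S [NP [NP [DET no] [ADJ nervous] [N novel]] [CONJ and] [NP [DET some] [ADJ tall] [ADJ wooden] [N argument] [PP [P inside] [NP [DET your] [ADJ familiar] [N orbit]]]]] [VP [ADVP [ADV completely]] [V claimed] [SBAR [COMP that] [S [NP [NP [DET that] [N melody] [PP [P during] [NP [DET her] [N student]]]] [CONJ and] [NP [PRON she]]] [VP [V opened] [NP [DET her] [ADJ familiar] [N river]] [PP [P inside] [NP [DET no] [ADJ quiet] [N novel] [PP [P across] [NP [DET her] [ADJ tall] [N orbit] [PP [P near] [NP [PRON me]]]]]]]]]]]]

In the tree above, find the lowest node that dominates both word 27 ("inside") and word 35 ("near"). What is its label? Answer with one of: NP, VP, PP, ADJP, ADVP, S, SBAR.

PP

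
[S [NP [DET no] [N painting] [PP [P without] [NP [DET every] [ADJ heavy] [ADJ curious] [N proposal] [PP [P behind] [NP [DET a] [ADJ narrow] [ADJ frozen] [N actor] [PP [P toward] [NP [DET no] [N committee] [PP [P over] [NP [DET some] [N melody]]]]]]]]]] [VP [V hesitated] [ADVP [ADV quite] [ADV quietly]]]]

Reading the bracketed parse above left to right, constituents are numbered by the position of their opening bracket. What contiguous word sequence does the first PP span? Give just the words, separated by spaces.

without every heavy curious proposal behind a narrow frozen actor toward no committee over some melody

In left-to-right order the PP constituents are "without every heavy curious proposal behind a narrow frozen actor toward no committee over some melody"; "behind a narrow frozen actor toward no committee over some melody"; "toward no committee over some melody"; "over some melody". Number 1 is "without every heavy curious proposal behind a narrow frozen actor toward no committee over some melody".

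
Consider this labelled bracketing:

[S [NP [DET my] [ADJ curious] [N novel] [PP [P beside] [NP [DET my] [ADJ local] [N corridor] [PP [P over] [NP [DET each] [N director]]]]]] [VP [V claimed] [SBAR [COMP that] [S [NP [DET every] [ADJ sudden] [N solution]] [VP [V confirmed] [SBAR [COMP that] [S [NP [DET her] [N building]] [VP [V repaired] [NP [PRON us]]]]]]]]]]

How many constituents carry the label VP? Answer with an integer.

Listing each VP by its span: [VP claimed that every sudden solution confirmed that her building repaired us]; [VP confirmed that her building repaired us]; [VP repaired us] — that makes 3.

3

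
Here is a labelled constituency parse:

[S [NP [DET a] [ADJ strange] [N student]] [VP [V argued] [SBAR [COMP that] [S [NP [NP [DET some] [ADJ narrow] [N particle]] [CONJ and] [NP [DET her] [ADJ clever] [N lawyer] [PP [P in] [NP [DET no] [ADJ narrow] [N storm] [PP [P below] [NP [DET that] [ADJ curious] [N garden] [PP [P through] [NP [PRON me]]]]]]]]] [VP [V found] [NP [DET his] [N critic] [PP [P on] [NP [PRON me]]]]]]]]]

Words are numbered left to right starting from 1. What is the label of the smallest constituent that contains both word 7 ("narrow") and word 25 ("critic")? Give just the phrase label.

S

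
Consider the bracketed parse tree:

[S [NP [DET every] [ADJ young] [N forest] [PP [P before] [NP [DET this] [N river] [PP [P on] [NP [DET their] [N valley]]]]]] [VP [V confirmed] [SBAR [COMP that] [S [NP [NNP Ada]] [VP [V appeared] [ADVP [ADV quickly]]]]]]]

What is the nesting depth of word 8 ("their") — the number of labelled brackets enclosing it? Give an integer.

Counting open brackets not yet closed at "their": [S [NP [PP [NP [PP [NP [DET = 7.

7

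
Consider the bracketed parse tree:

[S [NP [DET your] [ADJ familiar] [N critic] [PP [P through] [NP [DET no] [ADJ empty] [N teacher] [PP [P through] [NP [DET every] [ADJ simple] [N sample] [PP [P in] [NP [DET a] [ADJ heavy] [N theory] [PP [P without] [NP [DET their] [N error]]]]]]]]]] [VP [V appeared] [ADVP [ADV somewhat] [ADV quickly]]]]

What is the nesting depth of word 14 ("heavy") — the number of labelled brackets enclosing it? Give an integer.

9

Path from the root down to the word: S → NP → PP → NP → PP → NP → PP → NP → ADJ. That is 9 enclosing brackets.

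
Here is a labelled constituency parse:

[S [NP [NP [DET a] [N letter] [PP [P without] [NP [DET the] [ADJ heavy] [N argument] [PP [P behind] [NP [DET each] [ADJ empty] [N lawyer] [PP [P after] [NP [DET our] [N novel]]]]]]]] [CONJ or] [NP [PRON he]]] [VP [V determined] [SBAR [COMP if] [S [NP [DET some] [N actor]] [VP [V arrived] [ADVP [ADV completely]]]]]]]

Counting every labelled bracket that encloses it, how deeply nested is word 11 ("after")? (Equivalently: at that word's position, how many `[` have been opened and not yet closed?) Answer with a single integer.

9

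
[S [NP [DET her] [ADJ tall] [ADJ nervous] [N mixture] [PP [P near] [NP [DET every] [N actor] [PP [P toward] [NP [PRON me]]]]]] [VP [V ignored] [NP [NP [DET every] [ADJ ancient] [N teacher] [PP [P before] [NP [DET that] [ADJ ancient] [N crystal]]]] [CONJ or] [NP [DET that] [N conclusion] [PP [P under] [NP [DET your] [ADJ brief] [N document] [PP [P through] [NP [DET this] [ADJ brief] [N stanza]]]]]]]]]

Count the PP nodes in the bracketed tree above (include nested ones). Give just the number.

The PP constituents are: [PP near every actor toward me]; [PP toward me]; [PP before that ancient crystal]; [PP under your brief document through this brief stanza]; [PP through this brief stanza]. Total: 5.

5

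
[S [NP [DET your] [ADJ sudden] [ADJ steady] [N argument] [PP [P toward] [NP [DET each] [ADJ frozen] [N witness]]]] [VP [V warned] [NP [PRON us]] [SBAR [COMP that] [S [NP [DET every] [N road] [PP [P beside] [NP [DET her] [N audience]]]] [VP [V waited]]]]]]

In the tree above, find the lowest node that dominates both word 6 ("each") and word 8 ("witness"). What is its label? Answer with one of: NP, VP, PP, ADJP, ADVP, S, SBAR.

NP

Both words fall inside [NP each frozen witness] (words 6–8), and no smaller constituent contains them both. Label: NP.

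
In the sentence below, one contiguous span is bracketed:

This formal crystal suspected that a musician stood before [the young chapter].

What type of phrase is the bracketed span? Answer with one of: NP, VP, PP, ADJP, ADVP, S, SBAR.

"chapter" is the head of the bracketed span, so the span is a noun phrase: NP.

NP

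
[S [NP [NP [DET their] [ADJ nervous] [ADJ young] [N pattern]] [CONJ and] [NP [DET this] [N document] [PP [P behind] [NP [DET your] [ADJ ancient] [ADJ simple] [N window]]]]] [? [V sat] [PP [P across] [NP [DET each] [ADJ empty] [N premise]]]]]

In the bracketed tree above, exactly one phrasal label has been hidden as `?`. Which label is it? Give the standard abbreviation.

VP

A constituent whose immediate children are V 'sat', PP is a verb phrase: VP.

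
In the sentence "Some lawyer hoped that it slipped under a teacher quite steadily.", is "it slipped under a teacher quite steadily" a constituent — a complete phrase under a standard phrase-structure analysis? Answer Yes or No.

Yes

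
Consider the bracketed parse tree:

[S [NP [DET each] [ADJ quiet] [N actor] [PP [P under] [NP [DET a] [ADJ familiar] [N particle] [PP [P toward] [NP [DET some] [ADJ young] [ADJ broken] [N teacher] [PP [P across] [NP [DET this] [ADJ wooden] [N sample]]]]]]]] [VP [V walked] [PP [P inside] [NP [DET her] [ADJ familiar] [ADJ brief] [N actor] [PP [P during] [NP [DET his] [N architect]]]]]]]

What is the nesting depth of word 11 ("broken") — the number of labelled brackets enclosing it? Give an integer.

The word sits inside ADJ, which is inside NP, inside PP, inside NP, inside PP, inside NP, inside S — 7 brackets in all.

7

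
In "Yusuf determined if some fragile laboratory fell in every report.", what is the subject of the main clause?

Yusuf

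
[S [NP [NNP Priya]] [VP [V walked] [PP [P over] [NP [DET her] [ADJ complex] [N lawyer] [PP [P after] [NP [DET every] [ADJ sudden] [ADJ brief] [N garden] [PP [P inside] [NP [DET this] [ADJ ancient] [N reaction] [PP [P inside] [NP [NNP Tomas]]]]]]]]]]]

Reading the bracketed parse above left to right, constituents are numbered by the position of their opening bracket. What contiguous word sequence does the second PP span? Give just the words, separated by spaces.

Opening `[PP` markers occur at word positions 3, 7, 12, 16; the second of these opens the constituent [PP after every sudden brief garden inside this ancient reaction inside Tomas].

after every sudden brief garden inside this ancient reaction inside Tomas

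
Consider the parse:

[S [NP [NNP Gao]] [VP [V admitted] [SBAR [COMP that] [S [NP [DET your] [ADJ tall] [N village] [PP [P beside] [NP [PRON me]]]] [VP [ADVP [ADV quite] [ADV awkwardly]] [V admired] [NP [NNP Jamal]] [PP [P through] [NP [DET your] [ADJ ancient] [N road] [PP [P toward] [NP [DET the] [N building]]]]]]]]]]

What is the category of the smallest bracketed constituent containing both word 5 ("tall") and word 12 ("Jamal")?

The smallest bracket enclosing both words is [S your tall village beside me quite awkwardly admired Jamal through your ancient road toward the building], so the label is S.

S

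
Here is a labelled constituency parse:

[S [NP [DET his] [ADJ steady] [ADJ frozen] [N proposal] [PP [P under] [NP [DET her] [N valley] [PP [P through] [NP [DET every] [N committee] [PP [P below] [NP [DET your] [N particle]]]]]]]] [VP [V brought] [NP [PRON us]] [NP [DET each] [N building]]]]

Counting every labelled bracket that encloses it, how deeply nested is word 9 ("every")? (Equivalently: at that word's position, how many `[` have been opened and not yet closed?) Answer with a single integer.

Path from the root down to the word: S → NP → PP → NP → PP → NP → DET. That is 7 enclosing brackets.

7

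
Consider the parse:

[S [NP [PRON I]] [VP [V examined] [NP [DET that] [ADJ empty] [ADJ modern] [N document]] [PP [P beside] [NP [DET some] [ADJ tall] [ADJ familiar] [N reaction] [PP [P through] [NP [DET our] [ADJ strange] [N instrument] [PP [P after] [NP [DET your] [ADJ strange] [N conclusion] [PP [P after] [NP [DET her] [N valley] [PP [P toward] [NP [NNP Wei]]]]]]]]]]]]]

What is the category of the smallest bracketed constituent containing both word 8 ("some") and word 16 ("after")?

NP

The smallest bracket enclosing both words is [NP some tall familiar reaction through our strange instrument after your strange conclusion after her valley toward Wei], so the label is NP.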